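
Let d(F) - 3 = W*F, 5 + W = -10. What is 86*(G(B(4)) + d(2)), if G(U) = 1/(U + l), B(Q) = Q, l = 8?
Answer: -13889/6 ≈ -2314.8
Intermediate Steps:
W = -15 (W = -5 - 10 = -15)
d(F) = 3 - 15*F
G(U) = 1/(8 + U) (G(U) = 1/(U + 8) = 1/(8 + U))
86*(G(B(4)) + d(2)) = 86*(1/(8 + 4) + (3 - 15*2)) = 86*(1/12 + (3 - 30)) = 86*(1/12 - 27) = 86*(-323/12) = -13889/6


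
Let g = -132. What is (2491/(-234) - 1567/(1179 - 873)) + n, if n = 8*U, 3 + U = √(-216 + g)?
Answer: -26365/663 + 16*I*√87 ≈ -39.766 + 149.24*I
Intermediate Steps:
U = -3 + 2*I*√87 (U = -3 + √(-216 - 132) = -3 + √(-348) = -3 + 2*I*√87 ≈ -3.0 + 18.655*I)
n = -24 + 16*I*√87 (n = 8*(-3 + 2*I*√87) = -24 + 16*I*√87 ≈ -24.0 + 149.24*I)
(2491/(-234) - 1567/(1179 - 873)) + n = (2491/(-234) - 1567/(1179 - 873)) + (-24 + 16*I*√87) = (2491*(-1/234) - 1567/306) + (-24 + 16*I*√87) = (-2491/234 - 1567*1/306) + (-24 + 16*I*√87) = (-2491/234 - 1567/306) + (-24 + 16*I*√87) = -10453/663 + (-24 + 16*I*√87) = -26365/663 + 16*I*√87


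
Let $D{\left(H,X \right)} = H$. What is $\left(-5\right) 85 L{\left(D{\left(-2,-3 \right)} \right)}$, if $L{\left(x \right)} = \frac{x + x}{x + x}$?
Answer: $-425$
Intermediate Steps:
$L{\left(x \right)} = 1$ ($L{\left(x \right)} = \frac{2 x}{2 x} = 2 x \frac{1}{2 x} = 1$)
$\left(-5\right) 85 L{\left(D{\left(-2,-3 \right)} \right)} = \left(-5\right) 85 \cdot 1 = \left(-425\right) 1 = -425$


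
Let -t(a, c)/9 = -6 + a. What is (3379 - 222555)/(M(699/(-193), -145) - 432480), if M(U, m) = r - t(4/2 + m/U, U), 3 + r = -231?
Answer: 51068008/100746795 ≈ 0.50690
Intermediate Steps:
t(a, c) = 54 - 9*a (t(a, c) = -9*(-6 + a) = 54 - 9*a)
r = -234 (r = -3 - 231 = -234)
M(U, m) = -270 + 9*m/U (M(U, m) = -234 - (54 - 9*(4/2 + m/U)) = -234 - (54 - 9*(4*(½) + m/U)) = -234 - (54 - 9*(2 + m/U)) = -234 - (54 + (-18 - 9*m/U)) = -234 - (36 - 9*m/U) = -234 + (-36 + 9*m/U) = -270 + 9*m/U)
(3379 - 222555)/(M(699/(-193), -145) - 432480) = (3379 - 222555)/((-270 + 9*(-145)/(699/(-193))) - 432480) = -219176/((-270 + 9*(-145)/(699*(-1/193))) - 432480) = -219176/((-270 + 9*(-145)/(-699/193)) - 432480) = -219176/((-270 + 9*(-145)*(-193/699)) - 432480) = -219176/((-270 + 83955/233) - 432480) = -219176/(21045/233 - 432480) = -219176/(-100746795/233) = -219176*(-233/100746795) = 51068008/100746795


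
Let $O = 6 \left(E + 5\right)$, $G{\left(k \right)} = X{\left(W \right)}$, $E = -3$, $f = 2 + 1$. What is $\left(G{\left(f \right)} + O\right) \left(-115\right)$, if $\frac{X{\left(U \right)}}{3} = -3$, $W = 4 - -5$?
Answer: $-345$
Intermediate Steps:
$f = 3$
$W = 9$ ($W = 4 + 5 = 9$)
$X{\left(U \right)} = -9$ ($X{\left(U \right)} = 3 \left(-3\right) = -9$)
$G{\left(k \right)} = -9$
$O = 12$ ($O = 6 \left(-3 + 5\right) = 6 \cdot 2 = 12$)
$\left(G{\left(f \right)} + O\right) \left(-115\right) = \left(-9 + 12\right) \left(-115\right) = 3 \left(-115\right) = -345$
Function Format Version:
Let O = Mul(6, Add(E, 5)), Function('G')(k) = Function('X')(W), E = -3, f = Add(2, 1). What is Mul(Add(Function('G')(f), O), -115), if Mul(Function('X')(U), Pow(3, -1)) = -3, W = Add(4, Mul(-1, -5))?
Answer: -345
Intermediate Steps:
f = 3
W = 9 (W = Add(4, 5) = 9)
Function('X')(U) = -9 (Function('X')(U) = Mul(3, -3) = -9)
Function('G')(k) = -9
O = 12 (O = Mul(6, Add(-3, 5)) = Mul(6, 2) = 12)
Mul(Add(Function('G')(f), O), -115) = Mul(Add(-9, 12), -115) = Mul(3, -115) = -345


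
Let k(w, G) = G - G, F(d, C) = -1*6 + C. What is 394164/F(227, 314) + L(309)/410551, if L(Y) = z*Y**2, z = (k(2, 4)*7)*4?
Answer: 98541/77 ≈ 1279.8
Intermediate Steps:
F(d, C) = -6 + C
k(w, G) = 0
z = 0 (z = (0*7)*4 = 0*4 = 0)
L(Y) = 0 (L(Y) = 0*Y**2 = 0)
394164/F(227, 314) + L(309)/410551 = 394164/(-6 + 314) + 0/410551 = 394164/308 + 0*(1/410551) = 394164*(1/308) + 0 = 98541/77 + 0 = 98541/77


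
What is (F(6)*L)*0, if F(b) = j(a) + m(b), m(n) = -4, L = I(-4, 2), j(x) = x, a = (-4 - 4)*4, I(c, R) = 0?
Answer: 0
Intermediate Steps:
a = -32 (a = -8*4 = -32)
L = 0
F(b) = -36 (F(b) = -32 - 4 = -36)
(F(6)*L)*0 = -36*0*0 = 0*0 = 0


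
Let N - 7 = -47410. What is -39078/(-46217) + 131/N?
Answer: 1846360007/2190824451 ≈ 0.84277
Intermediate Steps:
N = -47403 (N = 7 - 47410 = -47403)
-39078/(-46217) + 131/N = -39078/(-46217) + 131/(-47403) = -39078*(-1/46217) + 131*(-1/47403) = 39078/46217 - 131/47403 = 1846360007/2190824451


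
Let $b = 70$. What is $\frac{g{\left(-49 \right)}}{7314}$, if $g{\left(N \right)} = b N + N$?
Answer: $- \frac{3479}{7314} \approx -0.47566$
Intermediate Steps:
$g{\left(N \right)} = 71 N$ ($g{\left(N \right)} = 70 N + N = 71 N$)
$\frac{g{\left(-49 \right)}}{7314} = \frac{71 \left(-49\right)}{7314} = \left(-3479\right) \frac{1}{7314} = - \frac{3479}{7314}$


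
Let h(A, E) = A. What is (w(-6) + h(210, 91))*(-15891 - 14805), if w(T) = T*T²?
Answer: 184176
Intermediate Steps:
w(T) = T³
(w(-6) + h(210, 91))*(-15891 - 14805) = ((-6)³ + 210)*(-15891 - 14805) = (-216 + 210)*(-30696) = -6*(-30696) = 184176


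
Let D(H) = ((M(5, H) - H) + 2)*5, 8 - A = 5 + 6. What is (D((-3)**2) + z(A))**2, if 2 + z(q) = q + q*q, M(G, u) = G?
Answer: 36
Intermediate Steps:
A = -3 (A = 8 - (5 + 6) = 8 - 1*11 = 8 - 11 = -3)
D(H) = 35 - 5*H (D(H) = ((5 - H) + 2)*5 = (7 - H)*5 = 35 - 5*H)
z(q) = -2 + q + q**2 (z(q) = -2 + (q + q*q) = -2 + (q + q**2) = -2 + q + q**2)
(D((-3)**2) + z(A))**2 = ((35 - 5*(-3)**2) + (-2 - 3 + (-3)**2))**2 = ((35 - 5*9) + (-2 - 3 + 9))**2 = ((35 - 45) + 4)**2 = (-10 + 4)**2 = (-6)**2 = 36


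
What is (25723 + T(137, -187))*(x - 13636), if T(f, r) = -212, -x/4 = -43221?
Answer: 4062575728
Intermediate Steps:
x = 172884 (x = -4*(-43221) = 172884)
(25723 + T(137, -187))*(x - 13636) = (25723 - 212)*(172884 - 13636) = 25511*159248 = 4062575728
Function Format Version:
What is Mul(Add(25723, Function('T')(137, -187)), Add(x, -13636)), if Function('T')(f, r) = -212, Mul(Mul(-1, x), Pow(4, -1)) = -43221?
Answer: 4062575728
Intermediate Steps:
x = 172884 (x = Mul(-4, -43221) = 172884)
Mul(Add(25723, Function('T')(137, -187)), Add(x, -13636)) = Mul(Add(25723, -212), Add(172884, -13636)) = Mul(25511, 159248) = 4062575728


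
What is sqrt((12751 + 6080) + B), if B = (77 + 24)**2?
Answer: 2*sqrt(7258) ≈ 170.39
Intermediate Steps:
B = 10201 (B = 101**2 = 10201)
sqrt((12751 + 6080) + B) = sqrt((12751 + 6080) + 10201) = sqrt(18831 + 10201) = sqrt(29032) = 2*sqrt(7258)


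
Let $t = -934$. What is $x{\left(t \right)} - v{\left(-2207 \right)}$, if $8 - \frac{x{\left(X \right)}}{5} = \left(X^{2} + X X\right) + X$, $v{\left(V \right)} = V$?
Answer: $-8716643$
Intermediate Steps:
$x{\left(X \right)} = 40 - 10 X^{2} - 5 X$ ($x{\left(X \right)} = 40 - 5 \left(\left(X^{2} + X X\right) + X\right) = 40 - 5 \left(\left(X^{2} + X^{2}\right) + X\right) = 40 - 5 \left(2 X^{2} + X\right) = 40 - 5 \left(X + 2 X^{2}\right) = 40 - \left(5 X + 10 X^{2}\right) = 40 - 10 X^{2} - 5 X$)
$x{\left(t \right)} - v{\left(-2207 \right)} = \left(40 - 10 \left(-934\right)^{2} - -4670\right) - -2207 = \left(40 - 8723560 + 4670\right) + 2207 = -8718850 + 2207 = -8716643$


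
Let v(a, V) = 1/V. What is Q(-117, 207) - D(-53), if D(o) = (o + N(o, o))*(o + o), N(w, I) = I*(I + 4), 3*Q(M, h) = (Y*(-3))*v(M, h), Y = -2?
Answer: 55820450/207 ≈ 2.6966e+5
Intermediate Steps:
Q(M, h) = 2/h (Q(M, h) = ((-2*(-3))/h)/3 = (6/h)/3 = 2/h)
N(w, I) = I*(4 + I)
D(o) = 2*o*(o + o*(4 + o)) (D(o) = (o + o*(4 + o))*(o + o) = (o + o*(4 + o))*(2*o) = 2*o*(o + o*(4 + o)))
Q(-117, 207) - D(-53) = 2/207 - 2*(-53)²*(5 - 53) = 2*(1/207) - 2*2809*(-48) = 2/207 - 1*(-269664) = 2/207 + 269664 = 55820450/207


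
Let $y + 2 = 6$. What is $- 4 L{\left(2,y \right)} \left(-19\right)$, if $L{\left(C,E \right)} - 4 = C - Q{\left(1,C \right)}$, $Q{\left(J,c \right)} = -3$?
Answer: $684$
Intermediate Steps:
$y = 4$ ($y = -2 + 6 = 4$)
$L{\left(C,E \right)} = 7 + C$ ($L{\left(C,E \right)} = 4 + \left(C - -3\right) = 4 + \left(C + 3\right) = 4 + \left(3 + C\right) = 7 + C$)
$- 4 L{\left(2,y \right)} \left(-19\right) = - 4 \left(7 + 2\right) \left(-19\right) = \left(-4\right) 9 \left(-19\right) = \left(-36\right) \left(-19\right) = 684$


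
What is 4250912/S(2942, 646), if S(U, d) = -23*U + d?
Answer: -1062728/16755 ≈ -63.427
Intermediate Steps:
S(U, d) = d - 23*U
4250912/S(2942, 646) = 4250912/(646 - 23*2942) = 4250912/(646 - 67666) = 4250912/(-67020) = 4250912*(-1/67020) = -1062728/16755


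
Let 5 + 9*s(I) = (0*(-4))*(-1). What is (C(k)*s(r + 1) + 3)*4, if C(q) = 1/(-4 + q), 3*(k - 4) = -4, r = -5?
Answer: 41/3 ≈ 13.667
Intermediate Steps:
k = 8/3 (k = 4 + (⅓)*(-4) = 4 - 4/3 = 8/3 ≈ 2.6667)
s(I) = -5/9 (s(I) = -5/9 + ((0*(-4))*(-1))/9 = -5/9 + (0*(-1))/9 = -5/9 + (⅑)*0 = -5/9 + 0 = -5/9)
(C(k)*s(r + 1) + 3)*4 = (-5/9/(-4 + 8/3) + 3)*4 = (-5/9/(-4/3) + 3)*4 = (-¾*(-5/9) + 3)*4 = (5/12 + 3)*4 = (41/12)*4 = 41/3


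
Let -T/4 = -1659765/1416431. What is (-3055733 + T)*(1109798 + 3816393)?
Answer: -21321679345992321833/1416431 ≈ -1.5053e+13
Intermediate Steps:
T = 6639060/1416431 (T = -(-6639060)/1416431 = -4*(-1659765/1416431) = 6639060/1416431 ≈ 4.6872)
(-3055733 + T)*(1109798 + 3816393) = (-3055733 + 6639060/1416431)*(1109798 + 3816393) = -4328228309863/1416431*4926191 = -21321679345992321833/1416431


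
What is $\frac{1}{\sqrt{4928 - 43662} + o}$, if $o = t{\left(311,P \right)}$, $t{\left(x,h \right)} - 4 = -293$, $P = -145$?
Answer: $- \frac{289}{122255} - \frac{i \sqrt{38734}}{122255} \approx -0.0023639 - 0.0016098 i$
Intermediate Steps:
$t{\left(x,h \right)} = -289$ ($t{\left(x,h \right)} = 4 - 293 = -289$)
$o = -289$
$\frac{1}{\sqrt{4928 - 43662} + o} = \frac{1}{\sqrt{4928 - 43662} - 289} = \frac{1}{\sqrt{-38734} - 289} = \frac{1}{i \sqrt{38734} - 289} = \frac{1}{-289 + i \sqrt{38734}}$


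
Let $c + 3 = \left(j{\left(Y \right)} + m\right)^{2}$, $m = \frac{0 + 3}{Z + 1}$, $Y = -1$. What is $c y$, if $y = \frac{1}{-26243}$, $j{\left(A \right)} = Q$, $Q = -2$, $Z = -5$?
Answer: $- \frac{73}{419888} \approx -0.00017386$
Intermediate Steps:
$j{\left(A \right)} = -2$
$y = - \frac{1}{26243} \approx -3.8105 \cdot 10^{-5}$
$m = - \frac{3}{4}$ ($m = \frac{0 + 3}{-5 + 1} = \frac{3}{-4} = 3 \left(- \frac{1}{4}\right) = - \frac{3}{4} \approx -0.75$)
$c = \frac{73}{16}$ ($c = -3 + \left(-2 - \frac{3}{4}\right)^{2} = -3 + \left(- \frac{11}{4}\right)^{2} = -3 + \frac{121}{16} = \frac{73}{16} \approx 4.5625$)
$c y = \frac{73}{16} \left(- \frac{1}{26243}\right) = - \frac{73}{419888}$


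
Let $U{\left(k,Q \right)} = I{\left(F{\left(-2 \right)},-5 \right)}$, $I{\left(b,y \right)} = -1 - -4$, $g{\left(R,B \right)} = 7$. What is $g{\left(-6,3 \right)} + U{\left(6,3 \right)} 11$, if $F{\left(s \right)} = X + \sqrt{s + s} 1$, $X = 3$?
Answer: $40$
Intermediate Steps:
$F{\left(s \right)} = 3 + \sqrt{2} \sqrt{s}$ ($F{\left(s \right)} = 3 + \sqrt{s + s} 1 = 3 + \sqrt{2 s} 1 = 3 + \sqrt{2} \sqrt{s} 1 = 3 + \sqrt{2} \sqrt{s}$)
$I{\left(b,y \right)} = 3$ ($I{\left(b,y \right)} = -1 + 4 = 3$)
$U{\left(k,Q \right)} = 3$
$g{\left(-6,3 \right)} + U{\left(6,3 \right)} 11 = 7 + 3 \cdot 11 = 7 + 33 = 40$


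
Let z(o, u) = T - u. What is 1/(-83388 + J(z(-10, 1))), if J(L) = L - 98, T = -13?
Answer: -1/83500 ≈ -1.1976e-5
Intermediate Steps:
z(o, u) = -13 - u
J(L) = -98 + L
1/(-83388 + J(z(-10, 1))) = 1/(-83388 + (-98 + (-13 - 1*1))) = 1/(-83388 + (-98 + (-13 - 1))) = 1/(-83388 + (-98 - 14)) = 1/(-83388 - 112) = 1/(-83500) = -1/83500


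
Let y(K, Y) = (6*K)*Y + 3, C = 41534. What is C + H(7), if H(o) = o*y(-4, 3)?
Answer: 41051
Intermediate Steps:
y(K, Y) = 3 + 6*K*Y (y(K, Y) = 6*K*Y + 3 = 3 + 6*K*Y)
H(o) = -69*o (H(o) = o*(3 + 6*(-4)*3) = o*(3 - 72) = o*(-69) = -69*o)
C + H(7) = 41534 - 69*7 = 41534 - 483 = 41051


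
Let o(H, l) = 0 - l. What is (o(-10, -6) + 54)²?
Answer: 3600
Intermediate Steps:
o(H, l) = -l
(o(-10, -6) + 54)² = (-1*(-6) + 54)² = (6 + 54)² = 60² = 3600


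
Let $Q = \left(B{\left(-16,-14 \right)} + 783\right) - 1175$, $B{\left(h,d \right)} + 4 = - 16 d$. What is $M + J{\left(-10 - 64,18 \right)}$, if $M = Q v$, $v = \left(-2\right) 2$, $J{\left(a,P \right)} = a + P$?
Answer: $632$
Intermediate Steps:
$B{\left(h,d \right)} = -4 - 16 d$
$J{\left(a,P \right)} = P + a$
$Q = -172$ ($Q = \left(\left(-4 - -224\right) + 783\right) - 1175 = \left(\left(-4 + 224\right) + 783\right) - 1175 = \left(220 + 783\right) - 1175 = 1003 - 1175 = -172$)
$v = -4$
$M = 688$ ($M = \left(-172\right) \left(-4\right) = 688$)
$M + J{\left(-10 - 64,18 \right)} = 688 + \left(18 - 74\right) = 688 - 56 = 632$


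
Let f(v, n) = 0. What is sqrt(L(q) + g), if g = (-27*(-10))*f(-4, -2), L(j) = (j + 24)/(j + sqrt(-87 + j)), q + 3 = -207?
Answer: sqrt(62)/sqrt(70 - I*sqrt(33)) ≈ 0.93876 + 0.038455*I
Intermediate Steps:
q = -210 (q = -3 - 207 = -210)
L(j) = (24 + j)/(j + sqrt(-87 + j))
g = 0 (g = -27*(-10)*0 = 270*0 = 0)
sqrt(L(q) + g) = sqrt((24 - 210)/(-210 + sqrt(-87 - 210)) + 0) = sqrt(-186/(-210 + sqrt(-297)) + 0) = sqrt(-186/(-210 + 3*I*sqrt(33)) + 0) = sqrt(-186/(-210 + 3*I*sqrt(33))) = sqrt(186)*sqrt(-1/(-210 + 3*I*sqrt(33)))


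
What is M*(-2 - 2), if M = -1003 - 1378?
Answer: 9524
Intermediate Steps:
M = -2381
M*(-2 - 2) = -2381*(-2 - 2) = -2381*(-4) = 9524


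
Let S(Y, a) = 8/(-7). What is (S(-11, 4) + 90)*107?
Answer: 66554/7 ≈ 9507.7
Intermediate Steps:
S(Y, a) = -8/7 (S(Y, a) = 8*(-⅐) = -8/7)
(S(-11, 4) + 90)*107 = (-8/7 + 90)*107 = (622/7)*107 = 66554/7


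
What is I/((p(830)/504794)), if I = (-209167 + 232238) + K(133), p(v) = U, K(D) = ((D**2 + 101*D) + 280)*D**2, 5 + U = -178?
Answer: -280409558176906/183 ≈ -1.5323e+12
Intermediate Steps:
U = -183 (U = -5 - 178 = -183)
K(D) = D**2*(280 + D**2 + 101*D) (K(D) = (280 + D**2 + 101*D)*D**2 = D**2*(280 + D**2 + 101*D))
p(v) = -183
I = 555493049 (I = (-209167 + 232238) + 133**2*(280 + 133**2 + 101*133) = 23071 + 17689*(280 + 17689 + 13433) = 23071 + 17689*31402 = 23071 + 555469978 = 555493049)
I/((p(830)/504794)) = 555493049/((-183/504794)) = 555493049/((-183*1/504794)) = 555493049/(-183/504794) = 555493049*(-504794/183) = -280409558176906/183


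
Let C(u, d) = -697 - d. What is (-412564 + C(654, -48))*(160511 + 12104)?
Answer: -71326761995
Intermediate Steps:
(-412564 + C(654, -48))*(160511 + 12104) = (-412564 + (-697 - 1*(-48)))*(160511 + 12104) = (-412564 + (-697 + 48))*172615 = (-412564 - 649)*172615 = -413213*172615 = -71326761995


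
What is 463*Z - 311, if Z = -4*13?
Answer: -24387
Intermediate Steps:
Z = -52
463*Z - 311 = 463*(-52) - 311 = -24076 - 311 = -24387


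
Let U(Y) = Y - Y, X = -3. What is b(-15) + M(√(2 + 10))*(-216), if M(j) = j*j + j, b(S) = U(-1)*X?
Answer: -2592 - 432*√3 ≈ -3340.2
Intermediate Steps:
U(Y) = 0
b(S) = 0 (b(S) = 0*(-3) = 0)
M(j) = j + j² (M(j) = j² + j = j + j²)
b(-15) + M(√(2 + 10))*(-216) = 0 + (√(2 + 10)*(1 + √(2 + 10)))*(-216) = 0 + (√12*(1 + √12))*(-216) = 0 + ((2*√3)*(1 + 2*√3))*(-216) = 0 + (2*√3*(1 + 2*√3))*(-216) = 0 - 432*√3*(1 + 2*√3) = -432*√3*(1 + 2*√3)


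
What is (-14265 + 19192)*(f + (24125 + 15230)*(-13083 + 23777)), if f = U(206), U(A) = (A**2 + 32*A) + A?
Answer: 2073831472908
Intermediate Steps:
U(A) = A**2 + 33*A
f = 49234 (f = 206*(33 + 206) = 206*239 = 49234)
(-14265 + 19192)*(f + (24125 + 15230)*(-13083 + 23777)) = (-14265 + 19192)*(49234 + (24125 + 15230)*(-13083 + 23777)) = 4927*(49234 + 39355*10694) = 4927*(49234 + 420862370) = 4927*420911604 = 2073831472908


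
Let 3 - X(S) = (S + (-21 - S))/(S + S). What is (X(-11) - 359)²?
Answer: 61669609/484 ≈ 1.2742e+5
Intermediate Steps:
X(S) = 3 + 21/(2*S) (X(S) = 3 - (S + (-21 - S))/(S + S) = 3 - (-21)/(2*S) = 3 + 21/(2*S))
(X(-11) - 359)² = ((3 + (21/2)/(-11)) - 359)² = ((3 + (21/2)*(-1/11)) - 359)² = ((3 - 21/22) - 359)² = (45/22 - 359)² = (-7853/22)² = 61669609/484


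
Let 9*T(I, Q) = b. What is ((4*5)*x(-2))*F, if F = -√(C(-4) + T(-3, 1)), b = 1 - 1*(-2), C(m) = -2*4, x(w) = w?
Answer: 40*I*√69/3 ≈ 110.76*I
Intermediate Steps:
C(m) = -8
b = 3 (b = 1 + 2 = 3)
T(I, Q) = ⅓ (T(I, Q) = (⅑)*3 = ⅓)
F = -I*√69/3 (F = -√(-8 + ⅓) = -√(-23/3) = -I*√69/3 ≈ -2.7689*I)
((4*5)*x(-2))*F = ((4*5)*(-2))*(-I*√69/3) = (20*(-2))*(-I*√69/3) = -(-40)*I*√69/3 = 40*I*√69/3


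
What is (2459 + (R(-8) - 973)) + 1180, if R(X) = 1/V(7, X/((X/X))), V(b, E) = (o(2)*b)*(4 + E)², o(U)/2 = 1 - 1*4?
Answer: 1791551/672 ≈ 2666.0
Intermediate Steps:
o(U) = -6 (o(U) = 2*(1 - 1*4) = 2*(1 - 4) = 2*(-3) = -6)
V(b, E) = -6*b*(4 + E)² (V(b, E) = (-6*b)*(4 + E)² = -6*b*(4 + E)²)
R(X) = -1/(42*(4 + X)²) (R(X) = 1/(-6*7*(4 + X/((X/X)))²) = 1/(-6*7*(4 + X/1)²) = 1/(-6*7*(4 + X*1)²) = 1/(-6*7*(4 + X)²) = 1/(-42*(4 + X)²) = -1/(42*(4 + X)²))
(2459 + (R(-8) - 973)) + 1180 = (2459 + (-1/(42*(4 - 8)²) - 973)) + 1180 = (2459 + (-1/42/(-4)² - 973)) + 1180 = (2459 + (-1/42*1/16 - 973)) + 1180 = (2459 + (-1/672 - 973)) + 1180 = (2459 - 653857/672) + 1180 = 998591/672 + 1180 = 1791551/672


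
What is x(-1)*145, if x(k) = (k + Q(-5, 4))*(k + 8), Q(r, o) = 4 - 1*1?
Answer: 2030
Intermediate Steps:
Q(r, o) = 3 (Q(r, o) = 4 - 1 = 3)
x(k) = (3 + k)*(8 + k) (x(k) = (k + 3)*(k + 8) = (3 + k)*(8 + k))
x(-1)*145 = (24 + (-1)² + 11*(-1))*145 = (24 + 1 - 11)*145 = 14*145 = 2030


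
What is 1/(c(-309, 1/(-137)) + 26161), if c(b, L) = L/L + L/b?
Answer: 42333/1107515947 ≈ 3.8223e-5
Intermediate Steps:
c(b, L) = 1 + L/b
1/(c(-309, 1/(-137)) + 26161) = 1/((1/(-137) - 309)/(-309) + 26161) = 1/(-(-1/137 - 309)/309 + 26161) = 1/(-1/309*(-42334/137) + 26161) = 1/(42334/42333 + 26161) = 1/(1107515947/42333) = 42333/1107515947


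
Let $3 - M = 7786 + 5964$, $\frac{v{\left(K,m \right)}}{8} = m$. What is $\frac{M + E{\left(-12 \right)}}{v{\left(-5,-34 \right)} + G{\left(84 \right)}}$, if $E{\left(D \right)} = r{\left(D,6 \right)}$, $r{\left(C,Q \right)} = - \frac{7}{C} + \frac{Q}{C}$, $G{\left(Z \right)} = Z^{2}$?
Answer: $- \frac{164963}{81408} \approx -2.0264$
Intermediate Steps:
$v{\left(K,m \right)} = 8 m$
$E{\left(D \right)} = - \frac{1}{D}$ ($E{\left(D \right)} = \frac{-7 + 6}{D} = \frac{1}{D} \left(-1\right) = - \frac{1}{D}$)
$M = -13747$ ($M = 3 - \left(7786 + 5964\right) = 3 - 13750 = -13747$)
$\frac{M + E{\left(-12 \right)}}{v{\left(-5,-34 \right)} + G{\left(84 \right)}} = \frac{-13747 - \frac{1}{-12}}{8 \left(-34\right) + 84^{2}} = \frac{-13747 - - \frac{1}{12}}{-272 + 7056} = \frac{-13747 + \frac{1}{12}}{6784} = \left(- \frac{164963}{12}\right) \frac{1}{6784} = - \frac{164963}{81408}$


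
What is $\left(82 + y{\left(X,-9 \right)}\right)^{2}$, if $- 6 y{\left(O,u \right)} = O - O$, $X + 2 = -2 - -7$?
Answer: $6724$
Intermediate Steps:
$X = 3$ ($X = -2 - -5 = -2 + \left(-2 + 7\right) = -2 + 5 = 3$)
$y{\left(O,u \right)} = 0$ ($y{\left(O,u \right)} = - \frac{O - O}{6} = \left(- \frac{1}{6}\right) 0 = 0$)
$\left(82 + y{\left(X,-9 \right)}\right)^{2} = \left(82 + 0\right)^{2} = 82^{2} = 6724$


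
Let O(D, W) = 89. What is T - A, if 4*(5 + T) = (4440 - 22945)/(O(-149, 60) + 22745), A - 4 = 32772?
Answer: -2994103921/91336 ≈ -32781.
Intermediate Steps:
A = 32776 (A = 4 + 32772 = 32776)
T = -475185/91336 (T = -5 + ((4440 - 22945)/(89 + 22745))/4 = -5 + (-18505/22834)/4 = -5 + (-18505*1/22834)/4 = -5 + (¼)*(-18505/22834) = -5 - 18505/91336 = -475185/91336 ≈ -5.2026)
T - A = -475185/91336 - 1*32776 = -475185/91336 - 32776 = -2994103921/91336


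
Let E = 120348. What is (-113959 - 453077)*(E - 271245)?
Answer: 85564031292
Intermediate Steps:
(-113959 - 453077)*(E - 271245) = (-113959 - 453077)*(120348 - 271245) = -567036*(-150897) = 85564031292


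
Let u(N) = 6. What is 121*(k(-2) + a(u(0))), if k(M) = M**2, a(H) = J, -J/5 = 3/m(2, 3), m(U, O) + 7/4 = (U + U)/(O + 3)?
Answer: 28072/13 ≈ 2159.4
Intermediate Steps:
m(U, O) = -7/4 + 2*U/(3 + O) (m(U, O) = -7/4 + (U + U)/(O + 3) = -7/4 + (2*U)/(3 + O) = -7/4 + 2*U/(3 + O))
J = 180/13 (J = -15/((-21 - 7*3 + 8*2)/(4*(3 + 3))) = -15/((1/4)*(-21 - 21 + 16)/6) = -15/((1/4)*(1/6)*(-26)) = -15/(-13/12) = -15*(-12)/13 = -5*(-36/13) = 180/13 ≈ 13.846)
a(H) = 180/13
121*(k(-2) + a(u(0))) = 121*((-2)**2 + 180/13) = 121*(4 + 180/13) = 121*(232/13) = 28072/13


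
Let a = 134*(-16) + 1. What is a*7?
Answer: -15001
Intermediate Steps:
a = -2143 (a = -2144 + 1 = -2143)
a*7 = -2143*7 = -15001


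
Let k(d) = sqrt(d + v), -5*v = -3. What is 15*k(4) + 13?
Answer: 13 + 3*sqrt(115) ≈ 45.171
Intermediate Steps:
v = 3/5 (v = -1/5*(-3) = 3/5 ≈ 0.60000)
k(d) = sqrt(3/5 + d) (k(d) = sqrt(d + 3/5) = sqrt(3/5 + d))
15*k(4) + 13 = 15*(sqrt(15 + 25*4)/5) + 13 = 15*(sqrt(15 + 100)/5) + 13 = 15*(sqrt(115)/5) + 13 = 3*sqrt(115) + 13 = 13 + 3*sqrt(115)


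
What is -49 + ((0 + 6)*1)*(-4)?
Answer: -73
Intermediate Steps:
-49 + ((0 + 6)*1)*(-4) = -49 + (6*1)*(-4) = -49 + 6*(-4) = -49 - 24 = -73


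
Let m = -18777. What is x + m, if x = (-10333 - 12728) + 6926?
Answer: -34912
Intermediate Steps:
x = -16135 (x = -23061 + 6926 = -16135)
x + m = -16135 - 18777 = -34912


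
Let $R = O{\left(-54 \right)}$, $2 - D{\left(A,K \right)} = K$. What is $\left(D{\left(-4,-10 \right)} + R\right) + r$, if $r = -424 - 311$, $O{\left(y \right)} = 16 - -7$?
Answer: $-700$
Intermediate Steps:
$D{\left(A,K \right)} = 2 - K$
$O{\left(y \right)} = 23$ ($O{\left(y \right)} = 16 + 7 = 23$)
$R = 23$
$r = -735$ ($r = -424 - 311 = -735$)
$\left(D{\left(-4,-10 \right)} + R\right) + r = \left(\left(2 - -10\right) + 23\right) - 735 = \left(\left(2 + 10\right) + 23\right) - 735 = \left(12 + 23\right) - 735 = 35 - 735 = -700$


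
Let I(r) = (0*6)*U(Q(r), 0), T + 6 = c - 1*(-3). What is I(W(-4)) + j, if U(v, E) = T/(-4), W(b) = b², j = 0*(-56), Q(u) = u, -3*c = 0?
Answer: 0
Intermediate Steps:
c = 0 (c = -⅓*0 = 0)
T = -3 (T = -6 + (0 - 1*(-3)) = -6 + (0 + 3) = -6 + 3 = -3)
j = 0
U(v, E) = ¾ (U(v, E) = -3/(-4) = -3*(-¼) = ¾)
I(r) = 0 (I(r) = (0*6)*(¾) = 0*(¾) = 0)
I(W(-4)) + j = 0 + 0 = 0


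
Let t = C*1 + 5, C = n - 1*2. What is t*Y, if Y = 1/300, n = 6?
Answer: 3/100 ≈ 0.030000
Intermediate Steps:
C = 4 (C = 6 - 1*2 = 6 - 2 = 4)
Y = 1/300 ≈ 0.0033333
t = 9 (t = 4*1 + 5 = 4 + 5 = 9)
t*Y = 9*(1/300) = 3/100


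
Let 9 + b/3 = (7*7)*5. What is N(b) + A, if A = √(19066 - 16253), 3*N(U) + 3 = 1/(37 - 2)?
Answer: -104/105 + √2813 ≈ 52.047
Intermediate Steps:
b = 708 (b = -27 + 3*((7*7)*5) = -27 + 3*(49*5) = -27 + 3*245 = -27 + 735 = 708)
N(U) = -104/105 (N(U) = -1 + 1/(3*(37 - 2)) = -1 + (⅓)/35 = -1 + (⅓)*(1/35) = -1 + 1/105 = -104/105)
A = √2813 ≈ 53.038
N(b) + A = -104/105 + √2813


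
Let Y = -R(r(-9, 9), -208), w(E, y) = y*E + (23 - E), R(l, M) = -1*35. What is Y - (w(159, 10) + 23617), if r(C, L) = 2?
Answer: -25036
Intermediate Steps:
R(l, M) = -35
w(E, y) = 23 - E + E*y (w(E, y) = E*y + (23 - E) = 23 - E + E*y)
Y = 35 (Y = -1*(-35) = 35)
Y - (w(159, 10) + 23617) = 35 - ((23 - 1*159 + 159*10) + 23617) = 35 - ((23 - 159 + 1590) + 23617) = 35 - (1454 + 23617) = 35 - 1*25071 = 35 - 25071 = -25036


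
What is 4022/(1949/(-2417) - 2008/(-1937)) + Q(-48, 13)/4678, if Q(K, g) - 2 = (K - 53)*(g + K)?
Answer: 88090151190815/5043459394 ≈ 17466.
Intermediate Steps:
Q(K, g) = 2 + (-53 + K)*(K + g) (Q(K, g) = 2 + (K - 53)*(g + K) = 2 + (-53 + K)*(K + g))
4022/(1949/(-2417) - 2008/(-1937)) + Q(-48, 13)/4678 = 4022/(1949/(-2417) - 2008/(-1937)) + (2 + (-48)**2 - 53*(-48) - 53*13 - 48*13)/4678 = 4022/(1949*(-1/2417) - 2008*(-1/1937)) + (2 + 2304 + 2544 - 689 - 624)*(1/4678) = 4022/(-1949/2417 + 2008/1937) + 3537*(1/4678) = 4022/(1078123/4681729) + 3537/4678 = 4022*(4681729/1078123) + 3537/4678 = 18829914038/1078123 + 3537/4678 = 88090151190815/5043459394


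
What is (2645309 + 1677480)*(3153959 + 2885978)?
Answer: 26109373224293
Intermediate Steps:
(2645309 + 1677480)*(3153959 + 2885978) = 4322789*6039937 = 26109373224293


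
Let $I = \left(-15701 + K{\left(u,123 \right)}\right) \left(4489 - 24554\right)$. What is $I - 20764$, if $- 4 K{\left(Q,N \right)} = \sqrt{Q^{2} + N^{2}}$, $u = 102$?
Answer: $315019801 + \frac{60195 \sqrt{2837}}{4} \approx 3.1582 \cdot 10^{8}$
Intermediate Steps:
$K{\left(Q,N \right)} = - \frac{\sqrt{N^{2} + Q^{2}}}{4}$ ($K{\left(Q,N \right)} = - \frac{\sqrt{Q^{2} + N^{2}}}{4} = - \frac{\sqrt{N^{2} + Q^{2}}}{4}$)
$I = 315040565 + \frac{60195 \sqrt{2837}}{4}$ ($I = \left(-15701 - \frac{\sqrt{123^{2} + 102^{2}}}{4}\right) \left(4489 - 24554\right) = \left(-15701 - \frac{\sqrt{15129 + 10404}}{4}\right) \left(-20065\right) = \left(-15701 - \frac{\sqrt{25533}}{4}\right) \left(-20065\right) = \left(-15701 - \frac{3 \sqrt{2837}}{4}\right) \left(-20065\right) = 315040565 + \frac{60195 \sqrt{2837}}{4} \approx 3.1584 \cdot 10^{8}$)
$I - 20764 = \left(315040565 + \frac{60195 \sqrt{2837}}{4}\right) - 20764 = 315019801 + \frac{60195 \sqrt{2837}}{4}$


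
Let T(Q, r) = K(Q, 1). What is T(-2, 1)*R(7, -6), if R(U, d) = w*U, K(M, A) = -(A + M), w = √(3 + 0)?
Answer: 7*√3 ≈ 12.124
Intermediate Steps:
w = √3 ≈ 1.7320
K(M, A) = -A - M
T(Q, r) = -1 - Q (T(Q, r) = -1*1 - Q = -1 - Q)
R(U, d) = U*√3 (R(U, d) = √3*U = U*√3)
T(-2, 1)*R(7, -6) = (-1 - 1*(-2))*(7*√3) = (-1 + 2)*(7*√3) = 1*(7*√3) = 7*√3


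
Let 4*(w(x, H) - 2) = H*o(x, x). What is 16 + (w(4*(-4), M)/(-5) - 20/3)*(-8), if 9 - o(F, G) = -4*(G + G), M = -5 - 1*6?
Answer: 8942/15 ≈ 596.13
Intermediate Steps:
M = -11 (M = -5 - 6 = -11)
o(F, G) = 9 + 8*G (o(F, G) = 9 - (-4)*(G + G) = 9 - (-4)*2*G = 9 - (-8)*G = 9 + 8*G)
w(x, H) = 2 + H*(9 + 8*x)/4 (w(x, H) = 2 + (H*(9 + 8*x))/4 = 2 + H*(9 + 8*x)/4)
16 + (w(4*(-4), M)/(-5) - 20/3)*(-8) = 16 + ((2 + (¼)*(-11)*(9 + 8*(4*(-4))))/(-5) - 20/3)*(-8) = 16 + ((2 + (¼)*(-11)*(9 + 8*(-16)))*(-⅕) - 20*⅓)*(-8) = 16 + ((2 + (¼)*(-11)*(9 - 128))*(-⅕) - 20/3)*(-8) = 16 + ((2 + (¼)*(-11)*(-119))*(-⅕) - 20/3)*(-8) = 16 + ((2 + 1309/4)*(-⅕) - 20/3)*(-8) = 16 + ((1317/4)*(-⅕) - 20/3)*(-8) = 16 + (-1317/20 - 20/3)*(-8) = 16 - 4351/60*(-8) = 16 + 8702/15 = 8942/15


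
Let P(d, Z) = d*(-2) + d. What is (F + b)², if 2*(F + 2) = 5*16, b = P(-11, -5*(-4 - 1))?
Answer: 2401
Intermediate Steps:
P(d, Z) = -d (P(d, Z) = -2*d + d = -d)
b = 11 (b = -1*(-11) = 11)
F = 38 (F = -2 + (5*16)/2 = -2 + (½)*80 = -2 + 40 = 38)
(F + b)² = (38 + 11)² = 49² = 2401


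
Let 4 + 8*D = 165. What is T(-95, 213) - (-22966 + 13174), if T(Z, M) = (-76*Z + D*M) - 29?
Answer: 170157/8 ≈ 21270.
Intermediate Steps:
D = 161/8 (D = -½ + (⅛)*165 = -½ + 165/8 = 161/8 ≈ 20.125)
T(Z, M) = -29 - 76*Z + 161*M/8 (T(Z, M) = (-76*Z + 161*M/8) - 29 = -29 - 76*Z + 161*M/8)
T(-95, 213) - (-22966 + 13174) = (-29 - 76*(-95) + (161/8)*213) - (-22966 + 13174) = (-29 + 7220 + 34293/8) - 1*(-9792) = 91821/8 + 9792 = 170157/8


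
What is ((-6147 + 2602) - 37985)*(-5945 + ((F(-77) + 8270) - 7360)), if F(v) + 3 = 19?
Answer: 208439070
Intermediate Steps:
F(v) = 16 (F(v) = -3 + 19 = 16)
((-6147 + 2602) - 37985)*(-5945 + ((F(-77) + 8270) - 7360)) = ((-6147 + 2602) - 37985)*(-5945 + ((16 + 8270) - 7360)) = (-3545 - 37985)*(-5945 + (8286 - 7360)) = -41530*(-5945 + 926) = -41530*(-5019) = 208439070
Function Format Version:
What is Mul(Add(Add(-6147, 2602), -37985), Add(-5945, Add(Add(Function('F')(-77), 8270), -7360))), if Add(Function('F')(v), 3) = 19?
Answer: 208439070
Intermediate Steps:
Function('F')(v) = 16 (Function('F')(v) = Add(-3, 19) = 16)
Mul(Add(Add(-6147, 2602), -37985), Add(-5945, Add(Add(Function('F')(-77), 8270), -7360))) = Mul(Add(Add(-6147, 2602), -37985), Add(-5945, Add(Add(16, 8270), -7360))) = Mul(Add(-3545, -37985), Add(-5945, Add(8286, -7360))) = Mul(-41530, Add(-5945, 926)) = Mul(-41530, -5019) = 208439070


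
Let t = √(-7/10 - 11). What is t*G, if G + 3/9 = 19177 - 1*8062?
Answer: 16672*I*√130/5 ≈ 38018.0*I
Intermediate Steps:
t = 3*I*√130/10 (t = √(-7*⅒ - 11) = √(-7/10 - 11) = √(-117/10) = 3*I*√130/10 ≈ 3.4205*I)
G = 33344/3 (G = -⅓ + (19177 - 1*8062) = -⅓ + (19177 - 8062) = -⅓ + 11115 = 33344/3 ≈ 11115.)
t*G = (3*I*√130/10)*(33344/3) = 16672*I*√130/5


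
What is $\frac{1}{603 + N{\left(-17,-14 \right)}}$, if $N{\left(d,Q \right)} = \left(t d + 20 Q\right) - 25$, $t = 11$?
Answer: $\frac{1}{111} \approx 0.009009$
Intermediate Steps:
$N{\left(d,Q \right)} = -25 + 11 d + 20 Q$ ($N{\left(d,Q \right)} = \left(11 d + 20 Q\right) - 25 = -25 + 11 d + 20 Q$)
$\frac{1}{603 + N{\left(-17,-14 \right)}} = \frac{1}{603 + \left(-25 + 11 \left(-17\right) + 20 \left(-14\right)\right)} = \frac{1}{603 - 492} = \frac{1}{111}$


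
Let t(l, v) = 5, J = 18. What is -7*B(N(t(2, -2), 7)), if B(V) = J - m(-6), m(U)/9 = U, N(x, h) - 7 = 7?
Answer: -504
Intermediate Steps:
N(x, h) = 14 (N(x, h) = 7 + 7 = 14)
m(U) = 9*U
B(V) = 72 (B(V) = 18 - 9*(-6) = 18 - 1*(-54) = 18 + 54 = 72)
-7*B(N(t(2, -2), 7)) = -7*72 = -504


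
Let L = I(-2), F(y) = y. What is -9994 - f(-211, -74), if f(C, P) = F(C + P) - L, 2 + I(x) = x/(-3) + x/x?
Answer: -29128/3 ≈ -9709.3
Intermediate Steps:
I(x) = -1 - x/3 (I(x) = -2 + (x/(-3) + x/x) = -2 + (x*(-⅓) + 1) = -2 + (-x/3 + 1) = -2 + (1 - x/3) = -1 - x/3)
L = -⅓ (L = -1 - ⅓*(-2) = -1 + ⅔ = -⅓ ≈ -0.33333)
f(C, P) = ⅓ + C + P (f(C, P) = (C + P) - 1*(-⅓) = (C + P) + ⅓ = ⅓ + C + P)
-9994 - f(-211, -74) = -9994 - (⅓ - 211 - 74) = -9994 - 1*(-854/3) = -9994 + 854/3 = -29128/3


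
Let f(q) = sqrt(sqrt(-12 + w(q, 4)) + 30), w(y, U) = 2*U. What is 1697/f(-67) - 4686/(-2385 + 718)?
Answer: 4686/1667 + 1697*sqrt(2)/(2*sqrt(15 + I)) ≈ 312.12 - 10.299*I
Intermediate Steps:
f(q) = sqrt(30 + 2*I) (f(q) = sqrt(sqrt(-12 + 2*4) + 30) = sqrt(sqrt(-12 + 8) + 30) = sqrt(sqrt(-4) + 30) = sqrt(2*I + 30) = sqrt(30 + 2*I))
1697/f(-67) - 4686/(-2385 + 718) = 1697/(sqrt(30 + 2*I)) - 4686/(-2385 + 718) = 1697/sqrt(30 + 2*I) - 4686/(-1667) = 1697/sqrt(30 + 2*I) - 4686*(-1/1667) = 1697/sqrt(30 + 2*I) + 4686/1667 = 4686/1667 + 1697/sqrt(30 + 2*I)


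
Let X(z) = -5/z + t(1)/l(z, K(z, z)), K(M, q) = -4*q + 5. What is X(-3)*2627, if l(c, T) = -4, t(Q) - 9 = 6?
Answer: -65675/12 ≈ -5472.9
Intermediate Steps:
t(Q) = 15 (t(Q) = 9 + 6 = 15)
K(M, q) = 5 - 4*q
X(z) = -15/4 - 5/z (X(z) = -5/z + 15/(-4) = -5/z + 15*(-¼) = -5/z - 15/4 = -15/4 - 5/z)
X(-3)*2627 = (-15/4 - 5/(-3))*2627 = (-15/4 - 5*(-⅓))*2627 = (-15/4 + 5/3)*2627 = -25/12*2627 = -65675/12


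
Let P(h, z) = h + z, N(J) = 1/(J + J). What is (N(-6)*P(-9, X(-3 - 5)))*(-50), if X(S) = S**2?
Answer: 1375/6 ≈ 229.17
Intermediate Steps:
N(J) = 1/(2*J)
(N(-6)*P(-9, X(-3 - 5)))*(-50) = (((1/2)/(-6))*(-9 + (-3 - 5)**2))*(-50) = (((1/2)*(-1/6))*(-9 + (-8)**2))*(-50) = -(-9 + 64)/12*(-50) = -1/12*55*(-50) = -55/12*(-50) = 1375/6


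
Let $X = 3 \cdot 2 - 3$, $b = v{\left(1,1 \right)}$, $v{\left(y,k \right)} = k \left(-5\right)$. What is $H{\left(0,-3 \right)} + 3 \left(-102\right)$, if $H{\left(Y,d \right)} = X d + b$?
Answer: $-320$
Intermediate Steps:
$v{\left(y,k \right)} = - 5 k$
$b = -5$ ($b = \left(-5\right) 1 = -5$)
$X = 3$ ($X = 6 - 3 = 3$)
$H{\left(Y,d \right)} = -5 + 3 d$ ($H{\left(Y,d \right)} = 3 d - 5 = -5 + 3 d$)
$H{\left(0,-3 \right)} + 3 \left(-102\right) = \left(-5 + 3 \left(-3\right)\right) + 3 \left(-102\right) = \left(-5 - 9\right) - 306 = -14 - 306 = -320$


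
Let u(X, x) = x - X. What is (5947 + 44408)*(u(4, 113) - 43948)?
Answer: -2207512845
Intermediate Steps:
(5947 + 44408)*(u(4, 113) - 43948) = (5947 + 44408)*((113 - 1*4) - 43948) = 50355*((113 - 4) - 43948) = 50355*(109 - 43948) = 50355*(-43839) = -2207512845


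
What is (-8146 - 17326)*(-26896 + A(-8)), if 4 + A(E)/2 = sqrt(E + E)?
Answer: 685298688 - 203776*I ≈ 6.853e+8 - 2.0378e+5*I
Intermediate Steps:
A(E) = -8 + 2*sqrt(2)*sqrt(E) (A(E) = -8 + 2*sqrt(E + E) = -8 + 2*sqrt(2*E) = -8 + 2*(sqrt(2)*sqrt(E)) = -8 + 2*sqrt(2)*sqrt(E))
(-8146 - 17326)*(-26896 + A(-8)) = (-8146 - 17326)*(-26896 + (-8 + 2*sqrt(2)*sqrt(-8))) = -25472*(-26896 + (-8 + 2*sqrt(2)*(2*I*sqrt(2)))) = -25472*(-26896 + (-8 + 8*I)) = -25472*(-26904 + 8*I) = 685298688 - 203776*I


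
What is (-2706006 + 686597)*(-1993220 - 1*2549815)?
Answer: 9174245766315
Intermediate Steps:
(-2706006 + 686597)*(-1993220 - 1*2549815) = -2019409*(-1993220 - 2549815) = -2019409*(-4543035) = 9174245766315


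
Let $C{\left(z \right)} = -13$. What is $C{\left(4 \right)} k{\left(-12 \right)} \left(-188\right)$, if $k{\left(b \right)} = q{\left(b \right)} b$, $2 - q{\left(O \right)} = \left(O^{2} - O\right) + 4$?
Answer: $4633824$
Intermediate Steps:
$q{\left(O \right)} = -2 + O - O^{2}$ ($q{\left(O \right)} = 2 - \left(\left(O^{2} - O\right) + 4\right) = 2 - \left(4 + O^{2} - O\right) = -2 + O - O^{2}$)
$k{\left(b \right)} = b \left(-2 + b - b^{2}\right)$ ($k{\left(b \right)} = \left(-2 + b - b^{2}\right) b = b \left(-2 + b - b^{2}\right)$)
$C{\left(4 \right)} k{\left(-12 \right)} \left(-188\right) = - 13 \left(- 12 \left(-2 - 12 - \left(-12\right)^{2}\right)\right) \left(-188\right) = - 13 \left(- 12 \left(-2 - 12 - 144\right)\right) \left(-188\right) = - 13 \left(\left(-12\right) \left(-158\right)\right) \left(-188\right) = \left(-13\right) 1896 \left(-188\right) = \left(-24648\right) \left(-188\right) = 4633824$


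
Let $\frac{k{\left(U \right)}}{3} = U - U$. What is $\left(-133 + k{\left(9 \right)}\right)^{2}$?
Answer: $17689$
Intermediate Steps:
$k{\left(U \right)} = 0$ ($k{\left(U \right)} = 3 \left(U - U\right) = 3 \cdot 0 = 0$)
$\left(-133 + k{\left(9 \right)}\right)^{2} = \left(-133 + 0\right)^{2} = \left(-133\right)^{2} = 17689$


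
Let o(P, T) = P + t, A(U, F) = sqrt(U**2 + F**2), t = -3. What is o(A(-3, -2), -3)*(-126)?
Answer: 378 - 126*sqrt(13) ≈ -76.299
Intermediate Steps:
A(U, F) = sqrt(F**2 + U**2)
o(P, T) = -3 + P (o(P, T) = P - 3 = -3 + P)
o(A(-3, -2), -3)*(-126) = (-3 + sqrt((-2)**2 + (-3)**2))*(-126) = (-3 + sqrt(4 + 9))*(-126) = (-3 + sqrt(13))*(-126) = 378 - 126*sqrt(13)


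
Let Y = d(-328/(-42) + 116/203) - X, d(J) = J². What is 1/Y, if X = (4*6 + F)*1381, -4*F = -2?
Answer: -882/29780077 ≈ -2.9617e-5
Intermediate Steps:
F = ½ (F = -¼*(-2) = ½ ≈ 0.50000)
X = 67669/2 (X = (4*6 + ½)*1381 = (24 + ½)*1381 = (49/2)*1381 = 67669/2 ≈ 33835.)
Y = -29780077/882 (Y = (-328/(-42) + 116/203)² - 1*67669/2 = (-328*(-1/42) + 116*(1/203))² - 67669/2 = (164/21 + 4/7)² - 67669/2 = (176/21)² - 67669/2 = 30976/441 - 67669/2 = -29780077/882 ≈ -33764.)
1/Y = 1/(-29780077/882) = -882/29780077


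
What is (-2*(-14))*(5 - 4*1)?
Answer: 28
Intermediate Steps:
(-2*(-14))*(5 - 4*1) = 28*(5 - 4) = 28*1 = 28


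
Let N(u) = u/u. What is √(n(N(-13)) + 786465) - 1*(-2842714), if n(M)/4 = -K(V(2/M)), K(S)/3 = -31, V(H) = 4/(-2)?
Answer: 2842714 + √786837 ≈ 2.8436e+6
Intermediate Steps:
V(H) = -2 (V(H) = 4*(-½) = -2)
K(S) = -93 (K(S) = 3*(-31) = -93)
N(u) = 1
n(M) = 372 (n(M) = 4*(-1*(-93)) = 4*93 = 372)
√(n(N(-13)) + 786465) - 1*(-2842714) = √(372 + 786465) - 1*(-2842714) = √786837 + 2842714 = 2842714 + √786837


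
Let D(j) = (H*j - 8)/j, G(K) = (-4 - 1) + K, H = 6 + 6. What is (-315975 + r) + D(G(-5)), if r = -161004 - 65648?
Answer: -2713071/5 ≈ -5.4261e+5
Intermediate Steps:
H = 12
G(K) = -5 + K
D(j) = (-8 + 12*j)/j (D(j) = (12*j - 8)/j = (-8 + 12*j)/j)
r = -226652
(-315975 + r) + D(G(-5)) = (-315975 - 226652) + (12 - 8/(-5 - 5)) = -542627 + (12 - 8/(-10)) = -542627 + (12 - 8*(-⅒)) = -542627 + (12 + ⅘) = -542627 + 64/5 = -2713071/5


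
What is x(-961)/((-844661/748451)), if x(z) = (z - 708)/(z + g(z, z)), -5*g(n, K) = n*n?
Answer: -6245823595/784120767486 ≈ -0.0079654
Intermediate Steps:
g(n, K) = -n²/5 (g(n, K) = -n*n/5 = -n²/5)
x(z) = (-708 + z)/(z - z²/5) (x(z) = (z - 708)/(z - z²/5) = (-708 + z)/(z - z²/5))
x(-961)/((-844661/748451)) = (5*(708 - 1*(-961))/(-961*(-5 - 961)))/((-844661/748451)) = (5*(-1/961)*(708 + 961)/(-966))/((-844661*1/748451)) = (5*(-1/961)*(-1/966)*1669)/(-844661/748451) = (8345/928326)*(-748451/844661) = -6245823595/784120767486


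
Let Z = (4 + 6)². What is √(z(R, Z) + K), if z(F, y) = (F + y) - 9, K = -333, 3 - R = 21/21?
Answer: 4*I*√15 ≈ 15.492*I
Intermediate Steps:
R = 2 (R = 3 - 21/21 = 3 - 1*1 = 3 - 1 = 2)
Z = 100 (Z = 10² = 100)
z(F, y) = -9 + F + y
√(z(R, Z) + K) = √((-9 + 2 + 100) - 333) = √(93 - 333) = √(-240) = 4*I*√15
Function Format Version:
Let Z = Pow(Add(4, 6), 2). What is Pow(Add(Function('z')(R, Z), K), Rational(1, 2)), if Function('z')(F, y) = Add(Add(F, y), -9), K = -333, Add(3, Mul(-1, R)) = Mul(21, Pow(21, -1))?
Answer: Mul(4, I, Pow(15, Rational(1, 2))) ≈ Mul(15.492, I)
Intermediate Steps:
R = 2 (R = Add(3, Mul(-1, Mul(21, Pow(21, -1)))) = Add(3, Mul(-1, Mul(21, Rational(1, 21)))) = Add(3, Mul(-1, 1)) = Add(3, -1) = 2)
Z = 100 (Z = Pow(10, 2) = 100)
Function('z')(F, y) = Add(-9, F, y)
Pow(Add(Function('z')(R, Z), K), Rational(1, 2)) = Pow(Add(Add(-9, 2, 100), -333), Rational(1, 2)) = Pow(Add(93, -333), Rational(1, 2)) = Pow(-240, Rational(1, 2)) = Mul(4, I, Pow(15, Rational(1, 2)))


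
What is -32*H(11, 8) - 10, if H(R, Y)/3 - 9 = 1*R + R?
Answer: -2986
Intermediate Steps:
H(R, Y) = 27 + 6*R (H(R, Y) = 27 + 3*(1*R + R) = 27 + 3*(R + R) = 27 + 3*(2*R) = 27 + 6*R)
-32*H(11, 8) - 10 = -32*(27 + 6*11) - 10 = -32*(27 + 66) - 10 = -32*93 - 10 = -2976 - 10 = -2986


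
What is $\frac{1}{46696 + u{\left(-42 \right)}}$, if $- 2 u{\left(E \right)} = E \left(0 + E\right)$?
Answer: $\frac{1}{45814} \approx 2.1827 \cdot 10^{-5}$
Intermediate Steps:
$u{\left(E \right)} = - \frac{E^{2}}{2}$ ($u{\left(E \right)} = - \frac{E \left(0 + E\right)}{2} = - \frac{E E}{2} = - \frac{E^{2}}{2}$)
$\frac{1}{46696 + u{\left(-42 \right)}} = \frac{1}{46696 - \frac{\left(-42\right)^{2}}{2}} = \frac{1}{46696 - 882} = \frac{1}{45814}$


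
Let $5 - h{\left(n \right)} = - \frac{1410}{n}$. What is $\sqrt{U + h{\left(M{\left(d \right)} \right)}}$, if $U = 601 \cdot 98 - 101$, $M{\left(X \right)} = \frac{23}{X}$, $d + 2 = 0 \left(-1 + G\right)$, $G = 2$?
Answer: $\frac{\sqrt{31041398}}{23} \approx 242.24$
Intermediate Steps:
$d = -2$ ($d = -2 + 0 \left(-1 + 2\right) = -2 + 0 \cdot 1 = -2 + 0 = -2$)
$U = 58797$ ($U = 58898 - 101 = 58797$)
$h{\left(n \right)} = 5 + \frac{1410}{n}$ ($h{\left(n \right)} = 5 - - \frac{1410}{n} = 5 + \frac{1410}{n}$)
$\sqrt{U + h{\left(M{\left(d \right)} \right)}} = \sqrt{58797 + \left(5 + \frac{1410}{23 \frac{1}{-2}}\right)} = \sqrt{58797 + \left(5 + \frac{1410}{23 \left(- \frac{1}{2}\right)}\right)} = \sqrt{58797 + \left(5 + \frac{1410}{- \frac{23}{2}}\right)} = \sqrt{58797 + \left(5 + 1410 \left(- \frac{2}{23}\right)\right)} = \sqrt{58797 + \left(5 - \frac{2820}{23}\right)} = \sqrt{58797 - \frac{2705}{23}} = \sqrt{\frac{1349626}{23}} = \frac{\sqrt{31041398}}{23}$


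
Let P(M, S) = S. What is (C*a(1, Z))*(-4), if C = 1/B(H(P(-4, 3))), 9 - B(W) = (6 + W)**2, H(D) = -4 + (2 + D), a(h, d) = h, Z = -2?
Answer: 1/10 ≈ 0.10000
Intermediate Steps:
H(D) = -2 + D
B(W) = 9 - (6 + W)**2
C = -1/40 (C = 1/(9 - (6 + (-2 + 3))**2) = 1/(9 - (6 + 1)**2) = 1/(9 - 1*7**2) = 1/(9 - 1*49) = 1/(9 - 49) = 1/(-40) = -1/40 ≈ -0.025000)
(C*a(1, Z))*(-4) = -1/40*1*(-4) = -1/40*(-4) = 1/10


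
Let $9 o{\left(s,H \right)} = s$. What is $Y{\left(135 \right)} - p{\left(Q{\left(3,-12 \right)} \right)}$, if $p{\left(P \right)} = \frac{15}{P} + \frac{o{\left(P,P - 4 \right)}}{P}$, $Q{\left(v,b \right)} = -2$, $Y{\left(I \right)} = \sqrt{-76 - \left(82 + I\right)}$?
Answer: $\frac{133}{18} + i \sqrt{293} \approx 7.3889 + 17.117 i$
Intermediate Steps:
$o{\left(s,H \right)} = \frac{s}{9}$
$Y{\left(I \right)} = \sqrt{-158 - I}$
$p{\left(P \right)} = \frac{1}{9} + \frac{15}{P}$ ($p{\left(P \right)} = \frac{15}{P} + \frac{\frac{1}{9} P}{P} = \frac{15}{P} + \frac{1}{9} = \frac{1}{9} + \frac{15}{P}$)
$Y{\left(135 \right)} - p{\left(Q{\left(3,-12 \right)} \right)} = \sqrt{-158 - 135} - \frac{135 - 2}{9 \left(-2\right)} = \sqrt{-158 - 135} - \frac{1}{9} \left(- \frac{1}{2}\right) 133 = \sqrt{-293} - - \frac{133}{18} = i \sqrt{293} + \frac{133}{18} = \frac{133}{18} + i \sqrt{293}$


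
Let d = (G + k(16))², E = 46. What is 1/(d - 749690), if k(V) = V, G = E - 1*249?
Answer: -1/714721 ≈ -1.3991e-6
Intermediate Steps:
G = -203 (G = 46 - 1*249 = 46 - 249 = -203)
d = 34969 (d = (-203 + 16)² = (-187)² = 34969)
1/(d - 749690) = 1/(34969 - 749690) = 1/(-714721) = -1/714721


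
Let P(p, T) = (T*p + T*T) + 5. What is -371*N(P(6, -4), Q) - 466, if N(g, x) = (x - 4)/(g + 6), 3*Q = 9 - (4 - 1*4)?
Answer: -1027/3 ≈ -342.33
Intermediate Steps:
P(p, T) = 5 + T² + T*p (P(p, T) = (T*p + T²) + 5 = (T² + T*p) + 5 = 5 + T² + T*p)
Q = 3 (Q = (9 - (4 - 1*4))/3 = (9 - (4 - 4))/3 = (9 - 1*0)/3 = (9 + 0)/3 = (⅓)*9 = 3)
N(g, x) = (-4 + x)/(6 + g)
-371*N(P(6, -4), Q) - 466 = -371*(-4 + 3)/(6 + (5 + (-4)² - 4*6)) - 466 = -371*(-1)/(6 + (5 + 16 - 24)) - 466 = -371*(-1)/(6 - 3) - 466 = -371*(-1)/3 - 466 = -371*(-⅓) - 466 = 371/3 - 466 = -1027/3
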